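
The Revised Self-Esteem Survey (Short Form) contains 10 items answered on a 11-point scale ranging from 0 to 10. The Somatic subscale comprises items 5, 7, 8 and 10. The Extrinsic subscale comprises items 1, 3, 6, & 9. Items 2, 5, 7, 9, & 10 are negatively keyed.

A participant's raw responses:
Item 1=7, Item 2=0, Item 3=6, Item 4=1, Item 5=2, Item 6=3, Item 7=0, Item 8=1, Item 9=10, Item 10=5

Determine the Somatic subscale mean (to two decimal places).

Somatic items: 5, 7, 8, 10.
Of these, items 5, 7, and 10 are negatively keyed; reversed = (0+10) − raw = 10 − raw.
  item 5: 10 − 2 = 8
  item 7: 10 − 0 = 10
  item 8: 1
  item 10: 10 − 5 = 5
Sum = 8 + 10 + 1 + 5 = 24
Mean = 24 / 4 = 6.00

6.00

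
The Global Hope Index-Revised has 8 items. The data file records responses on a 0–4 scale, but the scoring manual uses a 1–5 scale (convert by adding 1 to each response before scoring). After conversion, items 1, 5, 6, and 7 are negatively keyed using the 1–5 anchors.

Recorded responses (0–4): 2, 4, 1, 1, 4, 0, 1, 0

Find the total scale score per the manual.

23

Convert to 1–5: 3, 5, 2, 2, 5, 1, 2, 1
Reverse-coded (on a 1–5 scale, reversed = 6 − raw):
  item 1: 6 − 3 = 3
  item 5: 6 − 5 = 1
  item 6: 6 − 1 = 5
  item 7: 6 − 2 = 4
Scored: 3, 5, 2, 2, 1, 5, 4, 1
Total = 23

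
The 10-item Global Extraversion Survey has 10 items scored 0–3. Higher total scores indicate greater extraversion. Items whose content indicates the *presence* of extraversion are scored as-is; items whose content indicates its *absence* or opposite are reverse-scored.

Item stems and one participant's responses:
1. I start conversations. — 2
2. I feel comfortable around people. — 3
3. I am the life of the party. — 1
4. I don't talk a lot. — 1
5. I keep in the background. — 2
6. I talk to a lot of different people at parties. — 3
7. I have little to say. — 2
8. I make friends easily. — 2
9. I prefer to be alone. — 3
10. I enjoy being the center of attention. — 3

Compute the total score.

18

Items 4, 5, 7, 9 describe the absence/opposite of extraversion → reverse-score.
on a 0–3 scale, reversed = 3 − raw.
  item 1: 2
  item 2: 3
  item 3: 1
  item 4: 3 − 1 = 2
  item 5: 3 − 2 = 1
  item 6: 3
  item 7: 3 − 2 = 1
  item 8: 2
  item 9: 3 − 3 = 0
  item 10: 3
Total = 2 + 3 + 1 + 2 + 1 + 3 + 1 + 2 + 0 + 3 = 18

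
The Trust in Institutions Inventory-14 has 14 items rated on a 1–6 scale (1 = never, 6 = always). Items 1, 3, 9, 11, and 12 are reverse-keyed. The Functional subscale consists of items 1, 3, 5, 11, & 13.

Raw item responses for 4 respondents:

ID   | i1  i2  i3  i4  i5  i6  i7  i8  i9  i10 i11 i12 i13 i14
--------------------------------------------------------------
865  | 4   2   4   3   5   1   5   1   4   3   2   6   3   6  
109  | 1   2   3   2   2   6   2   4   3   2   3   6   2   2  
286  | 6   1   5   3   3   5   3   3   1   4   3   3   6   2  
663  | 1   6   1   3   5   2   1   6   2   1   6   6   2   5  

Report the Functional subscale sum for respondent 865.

19

Respondent 865 raw: 4, 2, 4, 3, 5, 1, 5, 1, 4, 3, 2, 6, 3, 6.
Functional items: 1, 3, 5, 11, 13.
Reverse-coded (reversed = (1+6) − raw = 7 − raw):
  item 1: 7 − 4 = 3
  item 3: 7 − 4 = 3
  item 5: 5
  item 11: 7 − 2 = 5
  item 13: 3
Sum = 3 + 3 + 5 + 5 + 3 = 19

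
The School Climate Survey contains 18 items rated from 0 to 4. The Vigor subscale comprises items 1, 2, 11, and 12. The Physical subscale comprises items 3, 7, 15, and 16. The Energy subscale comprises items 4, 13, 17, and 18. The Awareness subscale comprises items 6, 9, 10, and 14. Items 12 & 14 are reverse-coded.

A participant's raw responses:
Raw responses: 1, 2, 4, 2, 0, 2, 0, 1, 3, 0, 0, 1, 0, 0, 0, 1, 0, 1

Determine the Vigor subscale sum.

6

Vigor items: 1, 2, 11, 12.
Of these, item 12 is reverse-coded; reversed = (0+4) − raw = 4 − raw.
  item 1: 1
  item 2: 2
  item 11: 0
  item 12: 4 − 1 = 3
Sum = 1 + 2 + 0 + 3 = 6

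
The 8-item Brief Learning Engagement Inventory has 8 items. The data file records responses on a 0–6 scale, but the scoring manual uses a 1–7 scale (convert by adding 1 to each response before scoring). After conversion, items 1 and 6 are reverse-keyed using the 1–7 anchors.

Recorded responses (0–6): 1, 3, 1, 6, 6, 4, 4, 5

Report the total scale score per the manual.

40

Convert to 1–7: 2, 4, 2, 7, 7, 5, 5, 6
Reverse-coded (on a 1–7 scale, reversed = 8 − raw):
  item 1: 8 − 2 = 6
  item 6: 8 − 5 = 3
Scored: 6, 4, 2, 7, 7, 3, 5, 6
Total = 40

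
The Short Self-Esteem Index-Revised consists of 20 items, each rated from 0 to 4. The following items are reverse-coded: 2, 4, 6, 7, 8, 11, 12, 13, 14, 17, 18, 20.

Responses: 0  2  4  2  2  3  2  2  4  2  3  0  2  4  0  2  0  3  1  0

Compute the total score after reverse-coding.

Reversing items 2, 4, 6, 7, 8, 11, 12, 13, 14, 17, 18, & 20 with 4 − raw:
Total = 0 + (4−2) + 4 + (4−2) + 2 + (4−3) + (4−2) + (4−2) + 4 + 2 + (4−3) + (4−0) + (4−2) + (4−4) + 0 + 2 + (4−0) + (4−3) + 1 + (4−0)
      = 0 + 2 + 4 + 2 + 2 + 1 + 2 + 2 + 4 + 2 + 1 + 4 + 2 + 0 + 0 + 2 + 4 + 1 + 1 + 4 = 40

40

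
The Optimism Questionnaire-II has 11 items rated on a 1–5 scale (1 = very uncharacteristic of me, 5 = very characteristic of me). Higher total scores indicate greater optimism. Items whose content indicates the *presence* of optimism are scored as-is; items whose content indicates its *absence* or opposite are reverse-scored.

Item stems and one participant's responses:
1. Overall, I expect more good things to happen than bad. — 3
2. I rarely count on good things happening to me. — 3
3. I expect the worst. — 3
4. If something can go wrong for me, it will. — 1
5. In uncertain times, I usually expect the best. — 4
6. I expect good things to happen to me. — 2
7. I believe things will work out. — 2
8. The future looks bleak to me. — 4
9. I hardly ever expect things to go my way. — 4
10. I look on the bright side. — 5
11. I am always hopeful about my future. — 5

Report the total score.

Items 2, 3, 4, 8, 9 describe the absence/opposite of optimism → reverse-score.
reversed = (1+5) − raw = 6 − raw.
  item 1: 3
  item 2: 6 − 3 = 3
  item 3: 6 − 3 = 3
  item 4: 6 − 1 = 5
  item 5: 4
  item 6: 2
  item 7: 2
  item 8: 6 − 4 = 2
  item 9: 6 − 4 = 2
  item 10: 5
  item 11: 5
Total = 3 + 3 + 3 + 5 + 4 + 2 + 2 + 2 + 2 + 5 + 5 = 36

36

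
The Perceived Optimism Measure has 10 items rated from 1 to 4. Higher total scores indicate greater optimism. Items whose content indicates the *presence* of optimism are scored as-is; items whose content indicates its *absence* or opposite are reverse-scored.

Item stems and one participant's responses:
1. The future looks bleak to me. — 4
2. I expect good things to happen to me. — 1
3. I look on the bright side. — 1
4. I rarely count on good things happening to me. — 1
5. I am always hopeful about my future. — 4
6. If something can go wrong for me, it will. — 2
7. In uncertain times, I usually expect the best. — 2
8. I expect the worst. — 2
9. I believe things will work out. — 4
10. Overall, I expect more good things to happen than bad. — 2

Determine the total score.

25

Items 1, 4, 6, 8 describe the absence/opposite of optimism → reverse-score.
reverse-coded value = 5 − response.
  item 1: 5 − 4 = 1
  item 2: 1
  item 3: 1
  item 4: 5 − 1 = 4
  item 5: 4
  item 6: 5 − 2 = 3
  item 7: 2
  item 8: 5 − 2 = 3
  item 9: 4
  item 10: 2
Total = 1 + 1 + 1 + 4 + 4 + 3 + 2 + 3 + 4 + 2 = 25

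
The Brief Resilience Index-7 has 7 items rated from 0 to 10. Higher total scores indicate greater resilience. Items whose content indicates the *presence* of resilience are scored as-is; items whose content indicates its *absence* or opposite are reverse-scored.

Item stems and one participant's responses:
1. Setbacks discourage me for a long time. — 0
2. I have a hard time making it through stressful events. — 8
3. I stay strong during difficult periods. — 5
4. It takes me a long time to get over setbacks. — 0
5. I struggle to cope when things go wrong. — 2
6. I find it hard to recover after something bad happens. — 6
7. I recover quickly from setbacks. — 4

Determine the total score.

Items 1, 2, 4, 5, 6 describe the absence/opposite of resilience → reverse-score.
reverse-coded value = 10 − response.
  item 1: 10 − 0 = 10
  item 2: 10 − 8 = 2
  item 3: 5
  item 4: 10 − 0 = 10
  item 5: 10 − 2 = 8
  item 6: 10 − 6 = 4
  item 7: 4
Total = 10 + 2 + 5 + 10 + 8 + 4 + 4 = 43

43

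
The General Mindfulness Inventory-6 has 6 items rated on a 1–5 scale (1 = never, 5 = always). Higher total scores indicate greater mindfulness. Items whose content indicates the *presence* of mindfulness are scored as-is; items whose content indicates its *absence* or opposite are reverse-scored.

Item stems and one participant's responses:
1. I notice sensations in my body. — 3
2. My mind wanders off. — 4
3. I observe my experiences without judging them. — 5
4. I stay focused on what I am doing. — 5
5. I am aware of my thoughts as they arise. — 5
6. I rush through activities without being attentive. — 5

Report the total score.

Items 2, 6 describe the absence/opposite of mindfulness → reverse-score.
reverse-coded value = 6 − response.
  item 1: 3
  item 2: 6 − 4 = 2
  item 3: 5
  item 4: 5
  item 5: 5
  item 6: 6 − 5 = 1
Total = 3 + 2 + 5 + 5 + 5 + 1 = 21

21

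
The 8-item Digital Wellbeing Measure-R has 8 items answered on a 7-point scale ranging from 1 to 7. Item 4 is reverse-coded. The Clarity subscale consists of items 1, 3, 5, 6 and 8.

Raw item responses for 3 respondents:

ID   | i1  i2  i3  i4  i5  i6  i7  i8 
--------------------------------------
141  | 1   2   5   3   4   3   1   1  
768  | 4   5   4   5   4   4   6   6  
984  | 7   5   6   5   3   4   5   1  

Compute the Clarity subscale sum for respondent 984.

21

Respondent 984 raw: 7, 5, 6, 5, 3, 4, 5, 1.
Clarity items: 1, 3, 5, 6, 8.
Reverse-coded (reverse-coded value = 8 − response):
  item 1: 7
  item 3: 6
  item 5: 3
  item 6: 4
  item 8: 1
Sum = 7 + 6 + 3 + 4 + 1 = 21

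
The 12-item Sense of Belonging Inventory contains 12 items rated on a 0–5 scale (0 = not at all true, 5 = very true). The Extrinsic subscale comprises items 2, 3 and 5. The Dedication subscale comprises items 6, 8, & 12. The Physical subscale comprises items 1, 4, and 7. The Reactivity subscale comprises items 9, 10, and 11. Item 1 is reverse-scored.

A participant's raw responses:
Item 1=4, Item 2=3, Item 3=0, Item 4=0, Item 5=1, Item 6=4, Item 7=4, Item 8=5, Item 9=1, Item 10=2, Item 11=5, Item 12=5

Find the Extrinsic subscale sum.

4

Extrinsic items: 2, 3, 5.
  item 2: 3
  item 3: 0
  item 5: 1
Sum = 3 + 0 + 1 = 4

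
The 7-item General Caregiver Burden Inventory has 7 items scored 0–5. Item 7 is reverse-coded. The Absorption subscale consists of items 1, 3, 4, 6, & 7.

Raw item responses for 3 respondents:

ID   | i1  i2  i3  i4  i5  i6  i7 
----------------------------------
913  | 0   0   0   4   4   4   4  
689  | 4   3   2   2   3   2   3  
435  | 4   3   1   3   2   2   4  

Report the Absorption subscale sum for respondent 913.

Respondent 913 raw: 0, 0, 0, 4, 4, 4, 4.
Absorption items: 1, 3, 4, 6, 7.
Reverse-coded (reverse-coded value = 5 − response):
  item 1: 0
  item 3: 0
  item 4: 4
  item 6: 4
  item 7: 5 − 4 = 1
Sum = 0 + 0 + 4 + 4 + 1 = 9

9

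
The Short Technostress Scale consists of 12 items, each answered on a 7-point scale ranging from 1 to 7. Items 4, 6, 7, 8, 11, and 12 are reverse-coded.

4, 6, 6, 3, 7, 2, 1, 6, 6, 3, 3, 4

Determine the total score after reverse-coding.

61

Reversing items 4, 6, 7, 8, 11, & 12 with 8 − raw:
Total = 4 + 6 + 6 + (8−3) + 7 + (8−2) + (8−1) + (8−6) + 6 + 3 + (8−3) + (8−4)
      = 4 + 6 + 6 + 5 + 7 + 6 + 7 + 2 + 6 + 3 + 5 + 4 = 61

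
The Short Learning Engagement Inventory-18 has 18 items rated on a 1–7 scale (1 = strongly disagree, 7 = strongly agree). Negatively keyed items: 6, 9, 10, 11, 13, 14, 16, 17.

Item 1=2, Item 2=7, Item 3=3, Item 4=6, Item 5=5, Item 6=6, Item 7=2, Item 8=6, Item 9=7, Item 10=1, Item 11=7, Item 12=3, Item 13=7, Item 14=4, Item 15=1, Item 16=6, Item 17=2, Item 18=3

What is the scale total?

Raw sum = 78. Negatively keyed items: 6, 9, 10, 11, 13, 14, 16, 17; their raw sum = 40.
Each reversal replaces raw with 8 − raw, changing the total by 8 − 2·raw per item.
Total = 78 + 8·8 − 2·40 = 78 + 64 − 80 = 62

62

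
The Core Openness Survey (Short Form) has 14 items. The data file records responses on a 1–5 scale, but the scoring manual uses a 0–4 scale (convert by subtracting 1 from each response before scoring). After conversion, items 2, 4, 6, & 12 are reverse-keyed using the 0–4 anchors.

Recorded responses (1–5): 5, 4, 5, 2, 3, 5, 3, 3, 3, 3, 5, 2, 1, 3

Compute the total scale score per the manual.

Convert to 0–4: 4, 3, 4, 1, 2, 4, 2, 2, 2, 2, 4, 1, 0, 2
Reverse-coded (on a 0–4 scale, reversed = 4 − raw):
  item 2: 4 − 3 = 1
  item 4: 4 − 1 = 3
  item 6: 4 − 4 = 0
  item 12: 4 − 1 = 3
Scored: 4, 1, 4, 3, 2, 0, 2, 2, 2, 2, 4, 3, 0, 2
Total = 31

31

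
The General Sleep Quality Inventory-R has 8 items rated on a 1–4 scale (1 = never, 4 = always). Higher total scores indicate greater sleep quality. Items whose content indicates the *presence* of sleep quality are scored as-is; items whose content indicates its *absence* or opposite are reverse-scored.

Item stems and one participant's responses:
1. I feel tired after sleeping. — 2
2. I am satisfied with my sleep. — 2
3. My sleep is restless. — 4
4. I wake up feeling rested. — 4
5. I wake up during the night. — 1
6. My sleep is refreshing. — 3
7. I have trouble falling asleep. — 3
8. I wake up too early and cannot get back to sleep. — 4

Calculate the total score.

20

Items 1, 3, 5, 7, 8 describe the absence/opposite of sleep quality → reverse-score.
on a 1–4 scale, reversed = 5 − raw.
  item 1: 5 − 2 = 3
  item 2: 2
  item 3: 5 − 4 = 1
  item 4: 4
  item 5: 5 − 1 = 4
  item 6: 3
  item 7: 5 − 3 = 2
  item 8: 5 − 4 = 1
Total = 3 + 2 + 1 + 4 + 4 + 3 + 2 + 1 = 20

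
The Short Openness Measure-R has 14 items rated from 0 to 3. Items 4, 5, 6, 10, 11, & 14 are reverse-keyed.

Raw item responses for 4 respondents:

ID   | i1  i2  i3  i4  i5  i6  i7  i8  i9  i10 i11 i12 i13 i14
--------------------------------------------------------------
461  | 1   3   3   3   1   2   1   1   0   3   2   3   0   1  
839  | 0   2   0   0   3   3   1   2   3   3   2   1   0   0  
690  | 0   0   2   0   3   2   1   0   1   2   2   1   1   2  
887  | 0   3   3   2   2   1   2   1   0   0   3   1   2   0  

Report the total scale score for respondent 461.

Respondent 461 raw: 1, 3, 3, 3, 1, 2, 1, 1, 0, 3, 2, 3, 0, 1.
Reverse-coded (on a 0–3 scale, reversed = 3 − raw):
  item 1: 1
  item 2: 3
  item 3: 3
  item 4: 3 − 3 = 0
  item 5: 3 − 1 = 2
  item 6: 3 − 2 = 1
  item 7: 1
  item 8: 1
  item 9: 0
  item 10: 3 − 3 = 0
  item 11: 3 − 2 = 1
  item 12: 3
  item 13: 0
  item 14: 3 − 1 = 2
Sum = 1 + 3 + 3 + 0 + 2 + 1 + 1 + 1 + 0 + 0 + 1 + 3 + 0 + 2 = 18

18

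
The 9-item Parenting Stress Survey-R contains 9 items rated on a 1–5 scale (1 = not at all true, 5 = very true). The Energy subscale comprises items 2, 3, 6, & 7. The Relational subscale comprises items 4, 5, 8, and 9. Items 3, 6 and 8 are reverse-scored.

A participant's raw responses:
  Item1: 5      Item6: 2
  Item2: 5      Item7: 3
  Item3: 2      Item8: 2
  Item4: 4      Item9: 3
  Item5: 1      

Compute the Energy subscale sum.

16

Energy items: 2, 3, 6, 7.
Of these, items 3 and 6 are reverse-scored; reversed = (1+5) − raw = 6 − raw.
  item 2: 5
  item 3: 6 − 2 = 4
  item 6: 6 − 2 = 4
  item 7: 3
Sum = 5 + 4 + 4 + 3 = 16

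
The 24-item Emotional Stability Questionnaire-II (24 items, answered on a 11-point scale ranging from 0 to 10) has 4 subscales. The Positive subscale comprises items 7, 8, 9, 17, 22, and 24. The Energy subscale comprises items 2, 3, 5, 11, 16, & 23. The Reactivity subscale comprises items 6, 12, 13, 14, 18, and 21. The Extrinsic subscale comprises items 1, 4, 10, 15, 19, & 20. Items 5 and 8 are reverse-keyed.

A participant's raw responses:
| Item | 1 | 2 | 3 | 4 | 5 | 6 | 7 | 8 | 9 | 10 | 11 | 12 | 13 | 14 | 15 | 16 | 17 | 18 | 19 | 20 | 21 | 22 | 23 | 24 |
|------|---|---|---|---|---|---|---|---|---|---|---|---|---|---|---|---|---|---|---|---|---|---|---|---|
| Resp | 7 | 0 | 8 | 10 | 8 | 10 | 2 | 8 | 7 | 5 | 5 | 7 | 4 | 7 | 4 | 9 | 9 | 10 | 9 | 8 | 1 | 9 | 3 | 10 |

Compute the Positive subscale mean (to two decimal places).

Positive items: 7, 8, 9, 17, 22, 24.
Of these, item 8 is reverse-keyed; on a 0–10 scale, reversed = 10 − raw.
  item 7: 2
  item 8: 10 − 8 = 2
  item 9: 7
  item 17: 9
  item 22: 9
  item 24: 10
Sum = 2 + 2 + 7 + 9 + 9 + 10 = 39
Mean = 39 / 6 = 6.50

6.50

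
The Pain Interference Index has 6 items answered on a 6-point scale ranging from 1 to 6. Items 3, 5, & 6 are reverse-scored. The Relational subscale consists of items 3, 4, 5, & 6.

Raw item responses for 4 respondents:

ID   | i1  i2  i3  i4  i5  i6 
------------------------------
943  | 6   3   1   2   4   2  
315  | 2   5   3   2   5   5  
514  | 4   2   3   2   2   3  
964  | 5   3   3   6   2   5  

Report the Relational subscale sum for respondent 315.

10

Respondent 315 raw: 2, 5, 3, 2, 5, 5.
Relational items: 3, 4, 5, 6.
Reverse-coded (reverse-coded value = 7 − response):
  item 3: 7 − 3 = 4
  item 4: 2
  item 5: 7 − 5 = 2
  item 6: 7 − 5 = 2
Sum = 4 + 2 + 2 + 2 = 10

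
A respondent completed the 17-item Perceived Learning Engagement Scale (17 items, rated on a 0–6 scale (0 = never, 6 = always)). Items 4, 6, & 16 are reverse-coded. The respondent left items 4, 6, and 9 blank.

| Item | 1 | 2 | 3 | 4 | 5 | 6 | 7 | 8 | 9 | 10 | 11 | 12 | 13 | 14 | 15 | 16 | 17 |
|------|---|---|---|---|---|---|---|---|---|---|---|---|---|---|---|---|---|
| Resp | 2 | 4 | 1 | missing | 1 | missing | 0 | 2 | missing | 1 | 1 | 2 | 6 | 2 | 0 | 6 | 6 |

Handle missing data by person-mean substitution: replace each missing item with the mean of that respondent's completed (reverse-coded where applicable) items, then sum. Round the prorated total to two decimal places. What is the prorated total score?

34.00

Reverse-coded (reverse-coded value = 6 − response):
  item 16: 6 − 6 = 0
Completed scored items (14 of 17): 2, 4, 1, 1, 0, 2, 1, 1, 2, 6, 2, 0, 0, 6; sum = 28.
Person mean = 28 / 14 ≈ 2.0000
Prorated total = (28 / 14) × 17 = 34.00 (to 2 dp)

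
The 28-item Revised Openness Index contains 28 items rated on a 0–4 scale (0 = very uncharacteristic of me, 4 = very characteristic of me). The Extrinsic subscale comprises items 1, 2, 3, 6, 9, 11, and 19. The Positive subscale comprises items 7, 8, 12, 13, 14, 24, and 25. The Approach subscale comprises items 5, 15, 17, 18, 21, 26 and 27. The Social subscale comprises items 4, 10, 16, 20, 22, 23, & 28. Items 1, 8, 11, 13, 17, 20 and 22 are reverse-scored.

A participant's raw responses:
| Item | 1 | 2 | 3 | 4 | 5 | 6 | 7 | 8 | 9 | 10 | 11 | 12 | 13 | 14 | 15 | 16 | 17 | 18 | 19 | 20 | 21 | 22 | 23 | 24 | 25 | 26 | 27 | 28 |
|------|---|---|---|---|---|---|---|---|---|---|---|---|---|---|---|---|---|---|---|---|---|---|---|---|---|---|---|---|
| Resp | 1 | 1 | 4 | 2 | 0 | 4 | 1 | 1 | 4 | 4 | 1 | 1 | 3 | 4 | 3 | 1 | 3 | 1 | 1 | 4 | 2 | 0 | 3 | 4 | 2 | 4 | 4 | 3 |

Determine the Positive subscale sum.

Positive items: 7, 8, 12, 13, 14, 24, 25.
Of these, items 8 and 13 are reverse-scored; reverse-coded value = 4 − response.
  item 7: 1
  item 8: 4 − 1 = 3
  item 12: 1
  item 13: 4 − 3 = 1
  item 14: 4
  item 24: 4
  item 25: 2
Sum = 1 + 3 + 1 + 1 + 4 + 4 + 2 = 16

16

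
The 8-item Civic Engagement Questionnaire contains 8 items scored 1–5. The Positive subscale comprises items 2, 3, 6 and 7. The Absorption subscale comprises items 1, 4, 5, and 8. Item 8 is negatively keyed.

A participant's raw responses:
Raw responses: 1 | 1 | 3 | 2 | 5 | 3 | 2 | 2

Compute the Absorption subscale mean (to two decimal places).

3.00

Absorption items: 1, 4, 5, 8.
Of these, item 8 is negatively keyed; on a 1–5 scale, reversed = 6 − raw.
  item 1: 1
  item 4: 2
  item 5: 5
  item 8: 6 − 2 = 4
Sum = 1 + 2 + 5 + 4 = 12
Mean = 12 / 4 = 3.00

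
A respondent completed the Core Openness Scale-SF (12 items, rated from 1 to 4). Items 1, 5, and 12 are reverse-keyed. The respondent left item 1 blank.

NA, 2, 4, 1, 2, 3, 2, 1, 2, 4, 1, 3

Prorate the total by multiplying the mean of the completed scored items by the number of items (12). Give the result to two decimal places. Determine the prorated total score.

Reverse-coded (reverse-coded value = 5 − response):
  item 5: 5 − 2 = 3
  item 12: 5 − 3 = 2
Completed scored items (11 of 12): 2, 4, 1, 3, 3, 2, 1, 2, 4, 1, 2; sum = 25.
Person mean = 25 / 11 ≈ 2.2727
Prorated total = (25 / 11) × 12 = 27.27 (to 2 dp)

27.27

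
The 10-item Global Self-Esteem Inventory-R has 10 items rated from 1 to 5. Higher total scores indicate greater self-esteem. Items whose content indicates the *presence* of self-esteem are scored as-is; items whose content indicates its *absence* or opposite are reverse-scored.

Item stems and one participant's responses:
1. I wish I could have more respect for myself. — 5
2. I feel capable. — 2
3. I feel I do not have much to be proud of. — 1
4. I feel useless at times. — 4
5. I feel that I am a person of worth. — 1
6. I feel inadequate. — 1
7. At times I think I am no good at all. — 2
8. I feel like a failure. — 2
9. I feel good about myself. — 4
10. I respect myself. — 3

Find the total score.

Items 1, 3, 4, 6, 7, 8 describe the absence/opposite of self-esteem → reverse-score.
reverse-coded value = 6 − response.
  item 1: 6 − 5 = 1
  item 2: 2
  item 3: 6 − 1 = 5
  item 4: 6 − 4 = 2
  item 5: 1
  item 6: 6 − 1 = 5
  item 7: 6 − 2 = 4
  item 8: 6 − 2 = 4
  item 9: 4
  item 10: 3
Total = 1 + 2 + 5 + 2 + 1 + 5 + 4 + 4 + 4 + 3 = 31

31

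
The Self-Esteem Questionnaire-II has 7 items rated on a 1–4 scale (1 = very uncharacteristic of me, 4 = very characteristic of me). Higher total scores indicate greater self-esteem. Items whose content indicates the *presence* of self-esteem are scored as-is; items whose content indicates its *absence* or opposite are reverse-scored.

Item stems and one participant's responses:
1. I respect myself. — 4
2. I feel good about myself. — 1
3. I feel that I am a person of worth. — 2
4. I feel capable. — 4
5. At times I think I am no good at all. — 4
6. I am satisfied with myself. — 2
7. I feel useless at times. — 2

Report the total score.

Items 5, 7 describe the absence/opposite of self-esteem → reverse-score.
reversed = (1+4) − raw = 5 − raw.
  item 1: 4
  item 2: 1
  item 3: 2
  item 4: 4
  item 5: 5 − 4 = 1
  item 6: 2
  item 7: 5 − 2 = 3
Total = 4 + 1 + 2 + 4 + 1 + 2 + 3 = 17

17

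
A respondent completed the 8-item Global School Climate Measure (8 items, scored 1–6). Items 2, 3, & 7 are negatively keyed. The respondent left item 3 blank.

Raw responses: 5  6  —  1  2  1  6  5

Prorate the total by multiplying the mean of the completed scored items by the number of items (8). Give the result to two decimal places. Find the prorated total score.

Reverse-coded (reverse-coded value = 7 − response):
  item 2: 7 − 6 = 1
  item 7: 7 − 6 = 1
Completed scored items (7 of 8): 5, 1, 1, 2, 1, 1, 5; sum = 16.
Person mean = 16 / 7 ≈ 2.2857
Prorated total = (16 / 7) × 8 = 18.29 (to 2 dp)

18.29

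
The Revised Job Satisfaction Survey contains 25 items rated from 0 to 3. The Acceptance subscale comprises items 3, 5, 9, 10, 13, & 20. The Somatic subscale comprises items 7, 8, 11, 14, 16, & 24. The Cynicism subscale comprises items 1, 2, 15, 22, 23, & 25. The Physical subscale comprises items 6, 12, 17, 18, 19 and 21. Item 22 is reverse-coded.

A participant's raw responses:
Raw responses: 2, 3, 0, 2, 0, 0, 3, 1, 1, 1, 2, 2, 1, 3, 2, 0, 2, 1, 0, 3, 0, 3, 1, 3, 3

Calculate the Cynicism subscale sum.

Cynicism items: 1, 2, 15, 22, 23, 25.
Of these, item 22 is reverse-coded; reversed = (0+3) − raw = 3 − raw.
  item 1: 2
  item 2: 3
  item 15: 2
  item 22: 3 − 3 = 0
  item 23: 1
  item 25: 3
Sum = 2 + 3 + 2 + 0 + 1 + 3 = 11

11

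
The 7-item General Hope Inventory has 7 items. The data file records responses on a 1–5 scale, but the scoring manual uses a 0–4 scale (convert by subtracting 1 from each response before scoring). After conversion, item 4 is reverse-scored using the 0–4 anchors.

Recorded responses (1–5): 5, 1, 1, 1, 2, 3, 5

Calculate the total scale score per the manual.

15

Convert to 0–4: 4, 0, 0, 0, 1, 2, 4
Reverse-coded (on a 0–4 scale, reversed = 4 − raw):
  item 4: 4 − 0 = 4
Scored: 4, 0, 0, 4, 1, 2, 4
Total = 15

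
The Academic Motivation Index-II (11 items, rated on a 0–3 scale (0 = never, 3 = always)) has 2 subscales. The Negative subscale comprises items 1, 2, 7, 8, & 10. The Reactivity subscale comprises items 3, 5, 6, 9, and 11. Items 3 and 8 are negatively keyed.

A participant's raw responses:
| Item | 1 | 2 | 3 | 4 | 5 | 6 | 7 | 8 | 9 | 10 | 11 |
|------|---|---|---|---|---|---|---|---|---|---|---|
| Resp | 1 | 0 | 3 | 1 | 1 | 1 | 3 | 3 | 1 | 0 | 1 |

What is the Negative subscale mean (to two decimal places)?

0.80

Negative items: 1, 2, 7, 8, 10.
Of these, item 8 is negatively keyed; reverse-coded value = 3 − response.
  item 1: 1
  item 2: 0
  item 7: 3
  item 8: 3 − 3 = 0
  item 10: 0
Sum = 1 + 0 + 3 + 0 + 0 = 4
Mean = 4 / 5 = 0.80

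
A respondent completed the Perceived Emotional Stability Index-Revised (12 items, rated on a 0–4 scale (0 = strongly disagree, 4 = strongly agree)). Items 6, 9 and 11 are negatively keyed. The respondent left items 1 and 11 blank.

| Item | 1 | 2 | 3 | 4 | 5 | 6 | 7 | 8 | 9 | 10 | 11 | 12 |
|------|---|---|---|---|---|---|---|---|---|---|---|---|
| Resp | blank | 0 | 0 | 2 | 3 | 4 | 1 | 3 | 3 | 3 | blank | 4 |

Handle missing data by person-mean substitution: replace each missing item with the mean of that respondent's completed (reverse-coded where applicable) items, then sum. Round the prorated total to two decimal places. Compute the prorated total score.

Reverse-coded (reverse-coded value = 4 − response):
  item 6: 4 − 4 = 0
  item 9: 4 − 3 = 1
Completed scored items (10 of 12): 0, 0, 2, 3, 0, 1, 3, 1, 3, 4; sum = 17.
Person mean = 17 / 10 ≈ 1.7000
Prorated total = (17 / 10) × 12 = 20.40 (to 2 dp)

20.40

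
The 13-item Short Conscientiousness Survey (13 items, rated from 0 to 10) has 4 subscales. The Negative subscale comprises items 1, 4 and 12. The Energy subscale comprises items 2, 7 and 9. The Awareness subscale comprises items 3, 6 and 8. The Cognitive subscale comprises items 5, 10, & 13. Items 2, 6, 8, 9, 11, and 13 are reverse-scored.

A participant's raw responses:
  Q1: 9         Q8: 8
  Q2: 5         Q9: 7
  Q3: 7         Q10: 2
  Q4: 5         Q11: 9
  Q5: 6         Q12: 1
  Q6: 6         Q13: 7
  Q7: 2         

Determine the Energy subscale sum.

Energy items: 2, 7, 9.
Of these, items 2 & 9 are reverse-scored; reverse-coded value = 10 − response.
  item 2: 10 − 5 = 5
  item 7: 2
  item 9: 10 − 7 = 3
Sum = 5 + 2 + 3 = 10

10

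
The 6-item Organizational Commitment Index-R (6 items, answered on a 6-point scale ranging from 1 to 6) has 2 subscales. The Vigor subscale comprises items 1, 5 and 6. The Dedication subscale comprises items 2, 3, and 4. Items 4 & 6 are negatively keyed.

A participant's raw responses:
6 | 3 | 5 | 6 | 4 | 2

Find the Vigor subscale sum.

Vigor items: 1, 5, 6.
Of these, item 6 is negatively keyed; reversed = (1+6) − raw = 7 − raw.
  item 1: 6
  item 5: 4
  item 6: 7 − 2 = 5
Sum = 6 + 4 + 5 = 15

15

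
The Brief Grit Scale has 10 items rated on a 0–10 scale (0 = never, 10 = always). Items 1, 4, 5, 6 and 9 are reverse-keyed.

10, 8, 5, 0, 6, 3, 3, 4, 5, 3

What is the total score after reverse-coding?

49

Reversing items 1, 4, 5, 6, and 9 with 10 − raw:
Total = (10−10) + 8 + 5 + (10−0) + (10−6) + (10−3) + 3 + 4 + (10−5) + 3
      = 0 + 8 + 5 + 10 + 4 + 7 + 3 + 4 + 5 + 3 = 49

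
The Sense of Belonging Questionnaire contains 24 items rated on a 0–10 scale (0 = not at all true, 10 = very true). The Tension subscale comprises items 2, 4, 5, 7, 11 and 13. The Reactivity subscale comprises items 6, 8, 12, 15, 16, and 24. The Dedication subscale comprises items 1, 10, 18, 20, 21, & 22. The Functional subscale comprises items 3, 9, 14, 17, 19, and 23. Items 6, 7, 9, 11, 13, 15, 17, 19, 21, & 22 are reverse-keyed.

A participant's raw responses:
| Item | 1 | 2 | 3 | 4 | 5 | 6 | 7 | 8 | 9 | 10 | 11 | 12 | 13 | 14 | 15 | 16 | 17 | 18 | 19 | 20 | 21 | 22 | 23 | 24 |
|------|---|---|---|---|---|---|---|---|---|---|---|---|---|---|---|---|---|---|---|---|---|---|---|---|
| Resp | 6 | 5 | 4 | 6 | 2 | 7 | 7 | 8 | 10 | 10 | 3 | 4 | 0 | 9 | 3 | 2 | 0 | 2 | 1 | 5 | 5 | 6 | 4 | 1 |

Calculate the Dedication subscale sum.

Dedication items: 1, 10, 18, 20, 21, 22.
Of these, items 21 & 22 are reverse-keyed; on a 0–10 scale, reversed = 10 − raw.
  item 1: 6
  item 10: 10
  item 18: 2
  item 20: 5
  item 21: 10 − 5 = 5
  item 22: 10 − 6 = 4
Sum = 6 + 10 + 2 + 5 + 5 + 4 = 32

32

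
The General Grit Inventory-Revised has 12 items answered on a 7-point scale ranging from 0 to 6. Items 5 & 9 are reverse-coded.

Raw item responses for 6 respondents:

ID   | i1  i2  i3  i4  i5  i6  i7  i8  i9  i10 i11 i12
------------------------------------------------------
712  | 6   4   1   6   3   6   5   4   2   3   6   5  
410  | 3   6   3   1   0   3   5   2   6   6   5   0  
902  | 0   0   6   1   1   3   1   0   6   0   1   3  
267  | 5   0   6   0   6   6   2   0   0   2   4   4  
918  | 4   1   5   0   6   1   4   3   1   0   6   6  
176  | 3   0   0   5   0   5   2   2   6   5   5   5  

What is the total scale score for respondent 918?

Respondent 918 raw: 4, 1, 5, 0, 6, 1, 4, 3, 1, 0, 6, 6.
Reverse-coded (on a 0–6 scale, reversed = 6 − raw):
  item 1: 4
  item 2: 1
  item 3: 5
  item 4: 0
  item 5: 6 − 6 = 0
  item 6: 1
  item 7: 4
  item 8: 3
  item 9: 6 − 1 = 5
  item 10: 0
  item 11: 6
  item 12: 6
Sum = 4 + 1 + 5 + 0 + 0 + 1 + 4 + 3 + 5 + 0 + 6 + 6 = 35

35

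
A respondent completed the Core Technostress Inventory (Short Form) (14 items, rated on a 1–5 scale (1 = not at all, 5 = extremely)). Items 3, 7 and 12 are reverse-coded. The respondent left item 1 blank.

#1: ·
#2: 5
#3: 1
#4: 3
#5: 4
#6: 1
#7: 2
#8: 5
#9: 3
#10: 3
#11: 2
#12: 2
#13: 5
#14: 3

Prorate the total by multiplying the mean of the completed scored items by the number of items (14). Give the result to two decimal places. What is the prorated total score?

50.62

Reverse-coded (on a 1–5 scale, reversed = 6 − raw):
  item 3: 6 − 1 = 5
  item 7: 6 − 2 = 4
  item 12: 6 − 2 = 4
Completed scored items (13 of 14): 5, 5, 3, 4, 1, 4, 5, 3, 3, 2, 4, 5, 3; sum = 47.
Person mean = 47 / 13 ≈ 3.6154
Prorated total = (47 / 13) × 14 = 50.62 (to 2 dp)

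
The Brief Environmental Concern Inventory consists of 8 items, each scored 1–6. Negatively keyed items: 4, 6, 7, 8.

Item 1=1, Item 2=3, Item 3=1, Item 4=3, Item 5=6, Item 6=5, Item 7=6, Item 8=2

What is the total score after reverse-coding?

Raw sum = 27. Negatively keyed items: 4, 6, 7, 8; their raw sum = 16.
Each reversal replaces raw with 7 − raw, changing the total by 7 − 2·raw per item.
Total = 27 + 4·7 − 2·16 = 27 + 28 − 32 = 23

23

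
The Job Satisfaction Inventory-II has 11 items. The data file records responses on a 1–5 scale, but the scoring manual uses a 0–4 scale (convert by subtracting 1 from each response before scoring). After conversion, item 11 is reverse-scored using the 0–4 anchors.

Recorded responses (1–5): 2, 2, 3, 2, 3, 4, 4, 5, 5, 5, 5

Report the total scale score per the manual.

25

Convert to 0–4: 1, 1, 2, 1, 2, 3, 3, 4, 4, 4, 4
Reverse-coded (reverse-coded value = 4 − response):
  item 11: 4 − 4 = 0
Scored: 1, 1, 2, 1, 2, 3, 3, 4, 4, 4, 0
Total = 25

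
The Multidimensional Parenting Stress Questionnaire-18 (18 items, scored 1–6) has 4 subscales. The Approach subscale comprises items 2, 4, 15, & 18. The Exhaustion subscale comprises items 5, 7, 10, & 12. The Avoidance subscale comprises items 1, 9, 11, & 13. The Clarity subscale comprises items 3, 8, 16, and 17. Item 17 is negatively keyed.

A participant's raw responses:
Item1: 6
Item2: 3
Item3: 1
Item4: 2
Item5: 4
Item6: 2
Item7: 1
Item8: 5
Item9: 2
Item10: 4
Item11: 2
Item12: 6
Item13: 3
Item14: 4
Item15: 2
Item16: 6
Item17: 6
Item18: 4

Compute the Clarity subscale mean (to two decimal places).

3.25

Clarity items: 3, 8, 16, 17.
Of these, item 17 is negatively keyed; reversed = (1+6) − raw = 7 − raw.
  item 3: 1
  item 8: 5
  item 16: 6
  item 17: 7 − 6 = 1
Sum = 1 + 5 + 6 + 1 = 13
Mean = 13 / 4 = 3.25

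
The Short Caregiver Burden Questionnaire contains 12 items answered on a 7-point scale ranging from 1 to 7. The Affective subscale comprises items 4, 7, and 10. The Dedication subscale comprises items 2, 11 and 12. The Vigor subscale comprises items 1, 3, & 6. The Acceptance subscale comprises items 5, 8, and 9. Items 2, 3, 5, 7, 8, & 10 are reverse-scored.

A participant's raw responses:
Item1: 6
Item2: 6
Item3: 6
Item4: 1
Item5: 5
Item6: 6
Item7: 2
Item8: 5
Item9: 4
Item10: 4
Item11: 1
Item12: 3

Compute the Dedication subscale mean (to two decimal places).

2.00

Dedication items: 2, 11, 12.
Of these, item 2 is reverse-scored; reverse-coded value = 8 − response.
  item 2: 8 − 6 = 2
  item 11: 1
  item 12: 3
Sum = 2 + 1 + 3 = 6
Mean = 6 / 3 = 2.00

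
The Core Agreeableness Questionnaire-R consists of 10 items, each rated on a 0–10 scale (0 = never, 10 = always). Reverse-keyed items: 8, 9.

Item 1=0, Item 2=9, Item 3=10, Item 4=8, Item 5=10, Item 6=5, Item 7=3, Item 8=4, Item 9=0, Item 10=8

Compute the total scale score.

69

Raw sum = 57. Reverse-keyed items: 8, 9; their raw sum = 4.
Each reversal replaces raw with 10 − raw, changing the total by 10 − 2·raw per item.
Total = 57 + 2·10 − 2·4 = 57 + 20 − 8 = 69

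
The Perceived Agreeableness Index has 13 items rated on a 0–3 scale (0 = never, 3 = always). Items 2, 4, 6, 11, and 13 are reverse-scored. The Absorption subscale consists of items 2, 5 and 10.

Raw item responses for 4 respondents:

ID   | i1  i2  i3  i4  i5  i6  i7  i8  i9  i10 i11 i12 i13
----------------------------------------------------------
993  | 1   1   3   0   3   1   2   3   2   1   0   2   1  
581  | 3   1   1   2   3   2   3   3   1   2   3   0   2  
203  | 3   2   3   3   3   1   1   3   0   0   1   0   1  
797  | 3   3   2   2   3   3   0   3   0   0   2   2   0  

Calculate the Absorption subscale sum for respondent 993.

6

Respondent 993 raw: 1, 1, 3, 0, 3, 1, 2, 3, 2, 1, 0, 2, 1.
Absorption items: 2, 5, 10.
Reverse-coded (reversed = (0+3) − raw = 3 − raw):
  item 2: 3 − 1 = 2
  item 5: 3
  item 10: 1
Sum = 2 + 3 + 1 = 6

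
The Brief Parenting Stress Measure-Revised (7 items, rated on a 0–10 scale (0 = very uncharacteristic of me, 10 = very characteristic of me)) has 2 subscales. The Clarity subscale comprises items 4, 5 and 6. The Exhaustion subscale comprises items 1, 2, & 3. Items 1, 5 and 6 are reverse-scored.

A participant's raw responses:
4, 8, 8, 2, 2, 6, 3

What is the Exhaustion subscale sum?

22

Exhaustion items: 1, 2, 3.
Of these, item 1 is reverse-scored; on a 0–10 scale, reversed = 10 − raw.
  item 1: 10 − 4 = 6
  item 2: 8
  item 3: 8
Sum = 6 + 8 + 8 = 22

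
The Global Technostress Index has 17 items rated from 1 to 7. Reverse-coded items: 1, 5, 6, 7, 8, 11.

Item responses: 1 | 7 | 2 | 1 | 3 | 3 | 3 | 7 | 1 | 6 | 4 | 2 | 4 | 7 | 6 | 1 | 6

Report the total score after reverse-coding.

70

Reverse-coded items (reversed = (1+7) − raw = 8 − raw):
  item 1: 8 − 1 = 7
  item 5: 8 − 3 = 5
  item 6: 8 − 3 = 5
  item 7: 8 − 3 = 5
  item 8: 8 − 7 = 1
  item 11: 8 − 4 = 4
After reverse-coding: 7, 7, 2, 1, 5, 5, 5, 1, 1, 6, 4, 2, 4, 7, 6, 1, 6
Total = 7 + 7 + 2 + 1 + 5 + 5 + 5 + 1 + 1 + 6 + 4 + 2 + 4 + 7 + 6 + 1 + 6 = 70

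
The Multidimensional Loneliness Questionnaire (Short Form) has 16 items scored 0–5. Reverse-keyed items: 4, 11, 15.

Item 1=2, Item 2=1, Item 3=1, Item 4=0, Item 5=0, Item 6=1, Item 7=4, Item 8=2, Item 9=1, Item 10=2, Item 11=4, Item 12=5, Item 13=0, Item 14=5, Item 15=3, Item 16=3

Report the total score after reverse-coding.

35

Raw sum = 34. Reverse-keyed items: 4, 11, 15; their raw sum = 7.
Each reversal replaces raw with 5 − raw, changing the total by 5 − 2·raw per item.
Total = 34 + 3·5 − 2·7 = 34 + 15 − 14 = 35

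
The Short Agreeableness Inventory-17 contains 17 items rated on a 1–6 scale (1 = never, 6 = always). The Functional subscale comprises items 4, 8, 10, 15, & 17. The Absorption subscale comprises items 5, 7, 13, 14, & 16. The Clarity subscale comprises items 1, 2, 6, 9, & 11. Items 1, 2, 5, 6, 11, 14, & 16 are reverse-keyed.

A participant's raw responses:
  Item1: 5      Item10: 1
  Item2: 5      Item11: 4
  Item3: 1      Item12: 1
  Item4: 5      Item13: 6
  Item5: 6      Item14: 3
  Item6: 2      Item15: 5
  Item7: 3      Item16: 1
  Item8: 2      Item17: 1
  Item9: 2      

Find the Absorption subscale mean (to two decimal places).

4.00

Absorption items: 5, 7, 13, 14, 16.
Of these, items 5, 14, & 16 are reverse-keyed; reverse-coded value = 7 − response.
  item 5: 7 − 6 = 1
  item 7: 3
  item 13: 6
  item 14: 7 − 3 = 4
  item 16: 7 − 1 = 6
Sum = 1 + 3 + 6 + 4 + 6 = 20
Mean = 20 / 5 = 4.00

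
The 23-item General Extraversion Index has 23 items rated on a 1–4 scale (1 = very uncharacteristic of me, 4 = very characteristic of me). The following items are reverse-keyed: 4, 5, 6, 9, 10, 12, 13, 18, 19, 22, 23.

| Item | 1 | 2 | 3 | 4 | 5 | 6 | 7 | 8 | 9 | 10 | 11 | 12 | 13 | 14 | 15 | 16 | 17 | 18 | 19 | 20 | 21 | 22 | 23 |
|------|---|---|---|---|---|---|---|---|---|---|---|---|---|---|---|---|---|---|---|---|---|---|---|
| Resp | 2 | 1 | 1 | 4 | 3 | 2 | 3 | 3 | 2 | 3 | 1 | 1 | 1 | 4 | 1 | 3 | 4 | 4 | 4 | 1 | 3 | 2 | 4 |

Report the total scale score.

52

Apply reverse scoring (reversed = (1+4) − raw = 5 − raw):
  item 4: 5 − 4 = 1
  item 5: 5 − 3 = 2
  item 6: 5 − 2 = 3
  item 9: 5 − 2 = 3
  item 10: 5 − 3 = 2
  item 12: 5 − 1 = 4
  item 13: 5 − 1 = 4
  item 18: 5 − 4 = 1
  item 19: 5 − 4 = 1
  item 22: 5 − 2 = 3
  item 23: 5 − 4 = 1
Scored items: 2, 1, 1, 1, 2, 3, 3, 3, 3, 2, 1, 4, 4, 4, 1, 3, 4, 1, 1, 1, 3, 3, 1
Total = 2 + 1 + 1 + 1 + 2 + 3 + 3 + 3 + 3 + 2 + 1 + 4 + 4 + 4 + 1 + 3 + 4 + 1 + 1 + 1 + 3 + 3 + 1 = 52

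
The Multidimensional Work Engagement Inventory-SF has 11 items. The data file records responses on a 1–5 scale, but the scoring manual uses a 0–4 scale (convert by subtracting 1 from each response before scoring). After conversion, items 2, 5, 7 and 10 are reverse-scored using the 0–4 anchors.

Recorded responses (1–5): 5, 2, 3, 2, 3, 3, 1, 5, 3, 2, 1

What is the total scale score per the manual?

Convert to 0–4: 4, 1, 2, 1, 2, 2, 0, 4, 2, 1, 0
Reverse-coded (reversed = (0+4) − raw = 4 − raw):
  item 2: 4 − 1 = 3
  item 5: 4 − 2 = 2
  item 7: 4 − 0 = 4
  item 10: 4 − 1 = 3
Scored: 4, 3, 2, 1, 2, 2, 4, 4, 2, 3, 0
Total = 27

27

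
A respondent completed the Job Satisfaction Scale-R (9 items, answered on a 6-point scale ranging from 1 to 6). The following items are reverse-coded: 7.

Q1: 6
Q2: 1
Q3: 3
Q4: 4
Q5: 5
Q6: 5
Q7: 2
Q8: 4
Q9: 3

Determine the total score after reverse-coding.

36

Apply reverse scoring (reversed = (1+6) − raw = 7 − raw):
  item 7: 7 − 2 = 5
After reverse-coding: 6, 1, 3, 4, 5, 5, 5, 4, 3
Total = 6 + 1 + 3 + 4 + 5 + 5 + 5 + 4 + 3 = 36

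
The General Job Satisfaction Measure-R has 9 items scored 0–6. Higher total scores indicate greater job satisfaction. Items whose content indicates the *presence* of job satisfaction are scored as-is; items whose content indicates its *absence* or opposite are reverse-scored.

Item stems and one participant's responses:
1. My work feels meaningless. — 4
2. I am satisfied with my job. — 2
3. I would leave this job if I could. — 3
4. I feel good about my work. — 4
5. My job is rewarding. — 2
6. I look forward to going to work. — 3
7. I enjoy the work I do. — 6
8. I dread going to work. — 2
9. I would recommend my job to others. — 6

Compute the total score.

32

Items 1, 3, 8 describe the absence/opposite of job satisfaction → reverse-score.
reversed = (0+6) − raw = 6 − raw.
  item 1: 6 − 4 = 2
  item 2: 2
  item 3: 6 − 3 = 3
  item 4: 4
  item 5: 2
  item 6: 3
  item 7: 6
  item 8: 6 − 2 = 4
  item 9: 6
Total = 2 + 2 + 3 + 4 + 2 + 3 + 6 + 4 + 6 = 32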